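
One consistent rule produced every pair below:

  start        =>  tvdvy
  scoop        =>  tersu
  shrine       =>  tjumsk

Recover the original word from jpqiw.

inner

The shift increases by 1 at each position, starting from +1: 1, 2, 3, ….
Undoing it on jpqiw: j−1=i, p−2=n, q−3=n, i−4=e, w−5=r.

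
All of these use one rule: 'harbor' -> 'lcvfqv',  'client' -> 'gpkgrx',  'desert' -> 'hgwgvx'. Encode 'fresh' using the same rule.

jvgwl

The shift depends on letter class: consonant h→l is +4, but vowel a→c is +2. Two shifts are in play — +2 for a/e/i/o/u, +4 for every other letter.
On fresh: f(cons)+4=j, r(cons)+4=v, e(vowel)+2=g, s(cons)+4=w, h(cons)+4=l.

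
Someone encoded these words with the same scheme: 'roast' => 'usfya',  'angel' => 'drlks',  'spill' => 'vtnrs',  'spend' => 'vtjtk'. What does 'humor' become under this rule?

kyruy

The shift increases by 1 at each position, starting from +3: 3, 4, 5, ….
Applying it to humor: h+3=k, u+4=y, m+5=r, o+6=u, r+7=y.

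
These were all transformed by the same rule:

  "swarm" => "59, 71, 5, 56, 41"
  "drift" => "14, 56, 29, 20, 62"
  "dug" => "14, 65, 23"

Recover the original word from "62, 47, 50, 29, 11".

topic

With a=1..z=26, the number is 3·pos + 2.
Reversing it on 62, 47, 50, 29, 11: 62→(62−2)÷3=20=t, 47→(47−2)÷3=15=o, 50→(50−2)÷3=16=p, 29→(29−2)÷3=9=i, 11→(11−2)÷3=3=c.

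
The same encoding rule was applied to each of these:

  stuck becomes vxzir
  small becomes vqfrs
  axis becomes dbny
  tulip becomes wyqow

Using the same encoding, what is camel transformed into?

In stuck: s→v is +3, t→x is +4, u→z is +5, c→i is +6 — the shift increases by 1 each position. Letter i (0-indexed) is shifted by i+3, so successive shifts are 3, 4, 5, ….
Applying it to camel: c+3=f, a+4=e, m+5=r, e+6=k, l+7=s.

ferks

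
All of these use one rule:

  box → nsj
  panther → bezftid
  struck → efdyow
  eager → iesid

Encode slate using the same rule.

Two shifts are in play — +4 for a/e/i/o/u, +12 for every other letter.
For slate: s(cons)+12=e, l(cons)+12=x, a(vowel)+4=e, t(cons)+12=f, e(vowel)+4=i.

exefi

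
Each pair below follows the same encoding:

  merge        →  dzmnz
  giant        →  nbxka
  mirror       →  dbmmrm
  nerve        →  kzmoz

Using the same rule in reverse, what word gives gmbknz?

fringe

Each letter's alphabet position (a=0..z=25) is mapped through 7·x+23 mod 26 — an affine cipher.
Undoing it on gmbknz: g(6)→15·(6−23)≡5=f; m(12)→15·(12−23)≡17=r; b(1)→15·(1−23)≡8=i; k(10)→15·(10−23)≡13=n; n(13)→15·(13−23)≡6=g; z(25)→15·(25−23)≡4=e (all mod 26).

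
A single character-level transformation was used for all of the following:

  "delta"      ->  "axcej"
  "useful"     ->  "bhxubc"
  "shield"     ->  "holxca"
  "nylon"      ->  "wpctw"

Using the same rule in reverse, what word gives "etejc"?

d(3)→a(0) and e(4)→x(23) fit y≡23x+9 (mod 26); the inverse of 23 mod 26 is 17. This is an affine cipher: with a=0,…,z=25, each position x becomes (23x+9) mod 26.
Reversing it on etejc: e(4)→17·(4−9)≡19=t; t(19)→17·(19−9)≡14=o; e(4)→17·(4−9)≡19=t; j(9)→17·(9−9)≡0=a; c(2)→17·(2−9)≡11=l (all mod 26).

total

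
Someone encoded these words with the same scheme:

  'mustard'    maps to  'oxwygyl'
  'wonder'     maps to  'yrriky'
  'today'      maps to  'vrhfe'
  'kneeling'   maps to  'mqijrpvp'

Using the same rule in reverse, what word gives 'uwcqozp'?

In mustard: m→o is +2, u→x is +3, s→w is +4, t→y is +5 — the shift increases by 1 each position. Letter i (0-indexed) is shifted by i+2, so successive shifts are 2, 3, 4, ….
Undoing it on uwcqozp: u−2=s, w−3=t, c−4=y, q−5=l, o−6=i, z−7=s, p−8=h.

stylish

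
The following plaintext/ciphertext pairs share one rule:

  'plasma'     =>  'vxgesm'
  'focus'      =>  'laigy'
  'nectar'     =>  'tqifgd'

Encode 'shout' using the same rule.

ytugz

Shifts by position in plasma: pos 0: p→v (+6), pos 1: l→x (+12), pos 2: a→g (+6), pos 3: s→e (+12) — repeating every 2. It's a Vigenère-style cipher with numeric key [6,12]: position i shifts by key[i mod 2].
Applying it to shout: s+6=y, h+12=t, o+6=u, u+12=g, t+6=z.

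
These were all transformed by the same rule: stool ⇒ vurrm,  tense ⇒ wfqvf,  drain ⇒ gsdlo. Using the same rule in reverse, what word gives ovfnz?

lucky

Shifts by position in stool: pos 0: s→v (+3), pos 1: t→u (+1), pos 2: o→r (+3), pos 3: o→r (+3), pos 4: l→m (+1) — repeating every 3. A repeating key of period 3 is used — shifts +3, +1, +3 over and over.
Decoding ovfnz: o−3=l, v−1=u, f−3=c, n−3=k, z−1=y.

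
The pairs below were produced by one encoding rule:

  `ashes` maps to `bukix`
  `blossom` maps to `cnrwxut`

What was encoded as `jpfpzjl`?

In ashes: a→b is +1, s→u is +2, h→k is +3, e→i is +4 — the shift increases by 1 each position. Letter i (0-indexed) is shifted by i+1, so successive shifts are 1, 2, 3, ….
Decoding jpfpzjl: j−1=i, p−2=n, f−3=c, p−4=l, z−5=u, j−6=d, l−7=e.

include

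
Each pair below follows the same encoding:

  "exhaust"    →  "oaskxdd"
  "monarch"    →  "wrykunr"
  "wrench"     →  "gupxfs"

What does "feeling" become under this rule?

phpvlyq

Shifts by position in exhaust: pos 0: e→o (+10), pos 1: x→a (+3), pos 2: h→s (+11), pos 3: a→k (+10), pos 4: u→x (+3), pos 5: s→d (+11) — repeating every 3. A repeating key of period 3 is used — shifts +10, +3, +11 over and over.
On feeling: f+10=p, e+3=h, e+11=p, l+10=v, i+3=l, n+11=y, g+10=q.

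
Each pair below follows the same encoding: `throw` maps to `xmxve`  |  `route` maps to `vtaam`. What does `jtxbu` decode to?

forum

In throw: t→x is +4, h→m is +5, r→x is +6, o→v is +7 — the shift increases by 1 each position. Letter i (0-indexed) is shifted by i+4, so successive shifts are 4, 5, 6, ….
Reversing it on jtxbu: j−4=f, t−5=o, x−6=r, b−7=u, u−8=m.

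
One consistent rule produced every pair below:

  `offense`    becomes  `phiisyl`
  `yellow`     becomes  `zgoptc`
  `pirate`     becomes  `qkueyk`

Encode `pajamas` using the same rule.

qcmergz

In offense: o→p is +1, f→h is +2, f→i is +3, e→i is +4 — the shift increases by 1 each position. Letter i (0-indexed) is shifted by i+1, so successive shifts are 1, 2, 3, ….
Applying it to pajamas: p+1=q, a+2=c, j+3=m, a+4=e, m+5=r, a+6=g, s+7=z.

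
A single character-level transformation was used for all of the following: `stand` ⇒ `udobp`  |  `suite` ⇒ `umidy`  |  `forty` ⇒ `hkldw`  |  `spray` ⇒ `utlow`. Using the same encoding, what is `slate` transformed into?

s(18)→u(20) and t(19)→d(3) fit y≡9x+14 (mod 26); the inverse of 9 mod 26 is 3. This is an affine cipher: with a=0,…,z=25, each position x becomes (9x+14) mod 26.
For slate: s(18)→9·18+14≡20=u; l(11)→9·11+14≡9=j; a(0)→9·0+14≡14=o; t(19)→9·19+14≡3=d; e(4)→9·4+14≡24=y (all mod 26).

ujody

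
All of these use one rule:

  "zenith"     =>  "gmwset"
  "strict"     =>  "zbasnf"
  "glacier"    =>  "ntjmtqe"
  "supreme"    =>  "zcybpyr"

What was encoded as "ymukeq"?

Letter i (0-indexed) is shifted by i+7, so successive shifts are 7, 8, 9, ….
Decoding ymukeq: y−7=r, m−8=e, u−9=l, k−10=a, e−11=t, q−12=e.

relate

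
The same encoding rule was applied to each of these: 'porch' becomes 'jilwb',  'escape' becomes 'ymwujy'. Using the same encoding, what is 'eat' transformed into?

yun

Compare letters: p→j is +20, o→i is +20, r→l is +20 — a constant shift. Each letter is shifted forward by 20 in the alphabet (a Caesar shift of +20).
On eat: e+20=y, a+20=u, t+20=n.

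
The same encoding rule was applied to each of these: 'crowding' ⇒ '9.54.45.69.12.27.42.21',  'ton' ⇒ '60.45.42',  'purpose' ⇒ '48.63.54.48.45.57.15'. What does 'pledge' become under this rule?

48.36.15.12.21.15

c(#3)→9 and r(#18)→54: differences scale by 3, so n = 3·pos + 0. The formula is n = 3×(alphabet index, a=1).
For pledge: p=16→48, l=12→36, e=5→15, d=4→12, g=7→21, e=5→15.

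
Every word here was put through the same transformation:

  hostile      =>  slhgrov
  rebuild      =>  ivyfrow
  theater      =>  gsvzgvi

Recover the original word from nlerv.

movie

Each pair mirrors across the alphabet (h↔s, o↔l, s↔h): positions sum to 25. Letters are reflected about the middle of the alphabet (position → 25−position): Atbash.
Reversing it on nlerv: n↔m, l↔o, e↔v, r↔i, v↔e.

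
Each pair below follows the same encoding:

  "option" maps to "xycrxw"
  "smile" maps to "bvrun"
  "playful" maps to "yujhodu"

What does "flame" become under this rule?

This is a Caesar cipher with shift 9.
Applying it to flame: f+9=o, l+9=u, a+9=j, m+9=v, e+9=n.

oujvn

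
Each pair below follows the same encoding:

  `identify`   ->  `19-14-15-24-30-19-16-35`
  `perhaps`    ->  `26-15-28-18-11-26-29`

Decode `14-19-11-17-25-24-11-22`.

diagonal

Each letter is replaced by its alphabet position (a=1..z=26) + 10.
Reversing it on 14-19-11-17-25-24-11-22: 14→(14−10)÷1=4=d, 19→(19−10)÷1=9=i, 11→(11−10)÷1=1=a, 17→(17−10)÷1=7=g, 25→(25−10)÷1=15=o, 24→(24−10)÷1=14=n, 11→(11−10)÷1=1=a, 22→(22−10)÷1=12=l.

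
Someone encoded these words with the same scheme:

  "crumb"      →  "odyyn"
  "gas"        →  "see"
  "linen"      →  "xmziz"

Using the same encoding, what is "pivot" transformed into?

Two shifts are in play — +4 for a/e/i/o/u, +12 for every other letter.
On pivot: p(cons)+12=b, i(vowel)+4=m, v(cons)+12=h, o(vowel)+4=s, t(cons)+12=f.

bmhsf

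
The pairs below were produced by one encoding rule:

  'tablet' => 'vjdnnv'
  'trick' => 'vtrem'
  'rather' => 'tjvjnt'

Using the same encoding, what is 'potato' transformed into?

rxvjvx

Two shifts are in play — +9 for a/e/i/o/u, +2 for every other letter.
For potato: p(cons)+2=r, o(vowel)+9=x, t(cons)+2=v, a(vowel)+9=j, t(cons)+2=v, o(vowel)+9=x.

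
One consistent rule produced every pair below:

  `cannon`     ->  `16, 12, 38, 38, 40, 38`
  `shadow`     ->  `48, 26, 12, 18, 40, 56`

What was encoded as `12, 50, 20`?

c(#3)→16 and a(#1)→12: differences scale by 2, so n = 2·pos + 10. Each letter becomes 2×(its alphabet position, a=1..z=26) + 10.
Decoding 12, 50, 20: 12→(12−10)÷2=1=a, 50→(50−10)÷2=20=t, 20→(20−10)÷2=5=e.

ate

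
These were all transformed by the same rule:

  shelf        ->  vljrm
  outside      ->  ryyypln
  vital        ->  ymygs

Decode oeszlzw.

lantern

Letter i (0-indexed) is shifted by i+3, so successive shifts are 3, 4, 5, ….
Undoing it on oeszlzw: o−3=l, e−4=a, s−5=n, z−6=t, l−7=e, z−8=r, w−9=n.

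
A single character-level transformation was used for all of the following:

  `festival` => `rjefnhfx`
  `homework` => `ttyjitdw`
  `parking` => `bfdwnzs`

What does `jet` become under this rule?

vjf

The shift depends on letter class: consonant f→r is +12, but vowel e→j is +5. Vowels shift forward by 5 and consonants shift forward by 12.
On jet: j(cons)+12=v, e(vowel)+5=j, t(cons)+12=f.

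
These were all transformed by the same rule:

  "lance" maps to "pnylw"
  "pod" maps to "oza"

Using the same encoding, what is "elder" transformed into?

The output letters match the input read backwards, each shifted +11: lance reversed is ecnal. Two steps: reverse the string, then apply a Caesar shift of +11.
On elder: reverse → redle; then shift: r+11=c, e+11=p, d+11=o, l+11=w, e+11=p.

cpowp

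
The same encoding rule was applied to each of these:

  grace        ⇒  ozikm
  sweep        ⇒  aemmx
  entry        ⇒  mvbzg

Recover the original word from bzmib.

Each letter is shifted forward by 8 in the alphabet (a Caesar shift of +8).
Reversing it on bzmib: b−8=t, z−8=r, m−8=e, i−8=a, b−8=t.

treat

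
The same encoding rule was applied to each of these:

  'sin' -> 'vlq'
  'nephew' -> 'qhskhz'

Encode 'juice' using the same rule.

Each letter is shifted forward by 3 in the alphabet (a Caesar shift of +3).
Applying it to juice: j+3=m, u+3=x, i+3=l, c+3=f, e+3=h.

mxlfh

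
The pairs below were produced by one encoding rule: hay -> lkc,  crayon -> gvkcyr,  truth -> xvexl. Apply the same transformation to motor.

qyxyv

The shift depends on letter class: consonant h→l is +4, but vowel a→k is +10. Two shifts are in play — +10 for a/e/i/o/u, +4 for every other letter.
Applying it to motor: m(cons)+4=q, o(vowel)+10=y, t(cons)+4=x, o(vowel)+10=y, r(cons)+4=v.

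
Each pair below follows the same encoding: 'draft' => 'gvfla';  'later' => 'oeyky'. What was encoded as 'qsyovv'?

Each letter shifts forward by (position + 3), i.e. 3, 4, 5, … — the shift grows by one for each successive letter.
Undoing it on qsyovv: q−3=n, s−4=o, y−5=t, o−6=i, v−7=o, v−8=n.

notion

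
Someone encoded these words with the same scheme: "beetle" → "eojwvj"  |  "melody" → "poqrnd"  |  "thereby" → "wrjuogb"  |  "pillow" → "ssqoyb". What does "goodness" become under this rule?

jytgxjvc

A repeating key of period 3 is used — shifts +3, +10, +5 over and over.
For goodness: g+3=j, o+10=y, o+5=t, d+3=g, n+10=x, e+5=j, s+3=v, s+10=c.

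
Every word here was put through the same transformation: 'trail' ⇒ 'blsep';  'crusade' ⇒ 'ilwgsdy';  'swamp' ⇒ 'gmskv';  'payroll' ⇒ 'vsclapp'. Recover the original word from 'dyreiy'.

device

This is an affine cipher: with a=0,…,z=25, each position x becomes (21x+18) mod 26.
Undoing it on dyreiy: d(3)→5·(3−18)≡3=d; y(24)→5·(24−18)≡4=e; r(17)→5·(17−18)≡21=v; e(4)→5·(4−18)≡8=i; i(8)→5·(8−18)≡2=c; y(24)→5·(24−18)≡4=e (all mod 26).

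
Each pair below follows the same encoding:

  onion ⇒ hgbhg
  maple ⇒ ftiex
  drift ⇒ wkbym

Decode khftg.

roman

It's a constant shift of +19 (ROT19).
Undoing it on khftg: k−19=r, h−19=o, f−19=m, t−19=a, g−19=n.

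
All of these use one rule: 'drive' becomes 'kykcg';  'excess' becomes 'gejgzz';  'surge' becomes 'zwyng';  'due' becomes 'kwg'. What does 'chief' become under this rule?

The shift depends on letter class: consonant d→k is +7, but vowel i→k is +2. Vowels shift forward by 2 and consonants shift forward by 7.
Applying it to chief: c(cons)+7=j, h(cons)+7=o, i(vowel)+2=k, e(vowel)+2=g, f(cons)+7=m.

jokgm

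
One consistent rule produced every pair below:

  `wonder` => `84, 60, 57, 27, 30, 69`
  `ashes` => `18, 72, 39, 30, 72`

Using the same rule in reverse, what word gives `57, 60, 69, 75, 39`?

north

With a=1..z=26, the number is 3·pos + 15.
Reversing it on 57, 60, 69, 75, 39: 57→(57−15)÷3=14=n, 60→(60−15)÷3=15=o, 69→(69−15)÷3=18=r, 75→(75−15)÷3=20=t, 39→(39−15)÷3=8=h.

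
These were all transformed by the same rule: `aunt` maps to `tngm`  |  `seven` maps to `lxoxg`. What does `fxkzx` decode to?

merge

Compare letters: a→t is +19, u→n is +19, n→g is +19 — a constant shift. This is a Caesar cipher with shift 19.
Reversing it on fxkzx: f−19=m, x−19=e, k−19=r, z−19=g, x−19=e.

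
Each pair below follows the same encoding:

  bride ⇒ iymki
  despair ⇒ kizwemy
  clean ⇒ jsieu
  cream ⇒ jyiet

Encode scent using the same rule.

The rule splits by letter class: vowels +4, consonants +7.
Applying it to scent: s(cons)+7=z, c(cons)+7=j, e(vowel)+4=i, n(cons)+7=u, t(cons)+7=a.

zjiua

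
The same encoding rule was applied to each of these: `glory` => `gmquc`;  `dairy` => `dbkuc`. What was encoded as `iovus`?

intro

In glory: g→g is +0, l→m is +1, o→q is +2, r→u is +3 — the shift increases by 1 each position. The shift increases by 1 at each position, starting from +0: 0, 1, 2, ….
Decoding iovus: i−0=i, o−1=n, v−2=t, u−3=r, s−4=o.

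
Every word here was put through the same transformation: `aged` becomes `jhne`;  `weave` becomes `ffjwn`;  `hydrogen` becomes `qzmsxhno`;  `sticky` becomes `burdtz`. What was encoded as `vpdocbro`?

mountain

Shifts by position in aged: pos 0: a→j (+9), pos 1: g→h (+1), pos 2: e→n (+9), pos 3: d→e (+1) — repeating every 2. A repeating key of period 2 is used — shifts +9, +1 over and over.
Reversing it on vpdocbro: v−9=m, p−1=o, d−9=u, o−1=n, c−9=t, b−1=a, r−9=i, o−1=n.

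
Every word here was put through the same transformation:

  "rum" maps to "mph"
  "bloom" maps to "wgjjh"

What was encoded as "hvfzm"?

maker

Compare letters: r→m is +21, u→p is +21, m→h is +21 — a constant shift. Every letter moves 21 places later in the alphabet, wrapping around z→a.
Decoding hvfzm: h−21=m, v−21=a, f−21=k, z−21=e, m−21=r.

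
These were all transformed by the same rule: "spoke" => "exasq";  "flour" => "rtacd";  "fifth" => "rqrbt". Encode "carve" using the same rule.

oiddq

The shifts repeat in a cycle of length 2: positions 0,1,… shift by +12, +8, then the pattern repeats.
On carve: c+12=o, a+8=i, r+12=d, v+8=d, e+12=q.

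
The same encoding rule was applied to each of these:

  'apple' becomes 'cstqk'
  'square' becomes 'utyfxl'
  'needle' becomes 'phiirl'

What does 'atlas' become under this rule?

cwpfy

In apple: a→c is +2, p→s is +3, p→t is +4, l→q is +5 — the shift increases by 1 each position. Letter i (0-indexed) is shifted by i+2, so successive shifts are 2, 3, 4, ….
Applying it to atlas: a+2=c, t+3=w, l+4=p, a+5=f, s+6=y.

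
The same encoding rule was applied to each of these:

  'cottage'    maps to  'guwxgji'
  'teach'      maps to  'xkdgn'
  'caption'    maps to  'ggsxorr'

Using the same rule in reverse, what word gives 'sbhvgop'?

Shifts by position in cottage: pos 0: c→g (+4), pos 1: o→u (+6), pos 2: t→w (+3), pos 3: t→x (+4), pos 4: a→g (+6), pos 5: g→j (+3) — repeating every 3. It's a Vigenère-style cipher with numeric key [4,6,3]: position i shifts by key[i mod 3].
Decoding sbhvgop: s−4=o, b−6=v, h−3=e, v−4=r, g−6=a, o−3=l, p−4=l.

overall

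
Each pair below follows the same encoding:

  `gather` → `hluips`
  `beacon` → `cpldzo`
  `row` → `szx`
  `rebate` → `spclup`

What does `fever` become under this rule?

gpwps

The shift depends on letter class: consonant g→h is +1, but vowel a→l is +11. Two shifts are in play — +11 for a/e/i/o/u, +1 for every other letter.
On fever: f(cons)+1=g, e(vowel)+11=p, v(cons)+1=w, e(vowel)+11=p, r(cons)+1=s.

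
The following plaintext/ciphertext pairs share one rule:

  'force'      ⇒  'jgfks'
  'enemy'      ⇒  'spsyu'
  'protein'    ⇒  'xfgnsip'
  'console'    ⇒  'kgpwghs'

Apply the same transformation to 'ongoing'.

gpagipa

f(5)→j(9) and o(14)→g(6) fit y≡17x+2 (mod 26); the inverse of 17 mod 26 is 23. Each letter's alphabet position (a=0..z=25) is mapped through 17·x+2 mod 26 — an affine cipher.
Applying it to ongoing: o(14)→17·14+2≡6=g; n(13)→17·13+2≡15=p; g(6)→17·6+2≡0=a; o(14)→17·14+2≡6=g; i(8)→17·8+2≡8=i; n(13)→17·13+2≡15=p; g(6)→17·6+2≡0=a (all mod 26).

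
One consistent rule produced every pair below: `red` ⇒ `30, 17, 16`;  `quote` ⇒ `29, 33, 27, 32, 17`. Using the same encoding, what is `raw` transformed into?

30, 13, 35

r is letter #18 and maps to 30: an offset of 12. The number is (letter's place in the alphabet, a=1) + 12.
For raw: r=18→30, a=1→13, w=23→35.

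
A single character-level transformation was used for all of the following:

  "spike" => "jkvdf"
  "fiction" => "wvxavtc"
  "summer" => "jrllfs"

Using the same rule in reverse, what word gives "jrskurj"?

s(18)→j(9) and p(15)→k(10) fit y≡17x+15 (mod 26); the inverse of 17 mod 26 is 23. Each letter's alphabet position (a=0..z=25) is mapped through 17·x+15 mod 26 — an affine cipher.
Undoing it on jrskurj: j(9)→23·(9−15)≡18=s; r(17)→23·(17−15)≡20=u; s(18)→23·(18−15)≡17=r; k(10)→23·(10−15)≡15=p; u(20)→23·(20−15)≡11=l; r(17)→23·(17−15)≡20=u; j(9)→23·(9−15)≡18=s (all mod 26).

surplus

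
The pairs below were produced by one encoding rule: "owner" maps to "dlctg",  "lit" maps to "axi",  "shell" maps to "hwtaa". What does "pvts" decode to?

aged

Every letter moves 15 places later in the alphabet, wrapping around z→a.
Reversing it on pvts: p−15=a, v−15=g, t−15=e, s−15=d.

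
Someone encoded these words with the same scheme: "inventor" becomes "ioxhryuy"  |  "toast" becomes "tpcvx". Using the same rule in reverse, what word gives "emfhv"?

The shift increases by 1 at each position, starting from +0: 0, 1, 2, ….
Reversing it on emfhv: e−0=e, m−1=l, f−2=d, h−3=e, v−4=r.

elder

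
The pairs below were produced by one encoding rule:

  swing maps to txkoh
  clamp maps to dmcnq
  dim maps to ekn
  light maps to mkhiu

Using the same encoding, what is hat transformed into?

The shift depends on letter class: consonant s→t is +1, but vowel i→k is +2. The rule splits by letter class: vowels +2, consonants +1.
Applying it to hat: h(cons)+1=i, a(vowel)+2=c, t(cons)+1=u.

icu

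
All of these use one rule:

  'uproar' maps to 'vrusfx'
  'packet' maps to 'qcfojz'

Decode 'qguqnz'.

permit

In uproar: u→v is +1, p→r is +2, r→u is +3, o→s is +4 — the shift increases by 1 each position. Letter i (0-indexed) is shifted by i+1, so successive shifts are 1, 2, 3, ….
Undoing it on qguqnz: q−1=p, g−2=e, u−3=r, q−4=m, n−5=i, z−6=t.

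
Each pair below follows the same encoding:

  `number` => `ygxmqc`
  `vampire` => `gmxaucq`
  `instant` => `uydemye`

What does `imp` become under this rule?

uxa

The shift depends on letter class: consonant n→y is +11, but vowel u→g is +12. The rule splits by letter class: vowels +12, consonants +11.
For imp: i(vowel)+12=u, m(cons)+11=x, p(cons)+11=a.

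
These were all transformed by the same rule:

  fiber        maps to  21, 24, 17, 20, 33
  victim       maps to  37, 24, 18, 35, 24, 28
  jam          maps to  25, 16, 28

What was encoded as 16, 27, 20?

f is letter #6 and maps to 21: an offset of 15. Each letter is replaced by its alphabet position (a=1..z=26) + 15.
Undoing it on 16, 27, 20: 16→(16−15)÷1=1=a, 27→(27−15)÷1=12=l, 20→(20−15)÷1=5=e.

ale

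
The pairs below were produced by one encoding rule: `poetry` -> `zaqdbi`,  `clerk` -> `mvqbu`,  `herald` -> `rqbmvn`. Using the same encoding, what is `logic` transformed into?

The shift depends on letter class: consonant p→z is +10, but vowel o→a is +12. The rule splits by letter class: vowels +12, consonants +10.
Applying it to logic: l(cons)+10=v, o(vowel)+12=a, g(cons)+10=q, i(vowel)+12=u, c(cons)+10=m.

vaqum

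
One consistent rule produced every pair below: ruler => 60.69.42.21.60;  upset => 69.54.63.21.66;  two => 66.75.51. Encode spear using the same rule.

The formula is n = 3×(alphabet index, a=1) + 6.
On spear: s=19→63, p=16→54, e=5→21, a=1→9, r=18→60.

63.54.21.9.60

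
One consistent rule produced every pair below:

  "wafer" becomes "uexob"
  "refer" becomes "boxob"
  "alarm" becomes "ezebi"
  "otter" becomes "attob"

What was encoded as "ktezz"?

Treating letters as 0–25, the rule is x ↦ 9x + 4 (mod 26).
Reversing it on ktezz: k(10)→3·(10−4)≡18=s; t(19)→3·(19−4)≡19=t; e(4)→3·(4−4)≡0=a; z(25)→3·(25−4)≡11=l; z(25)→3·(25−4)≡11=l (all mod 26).

stall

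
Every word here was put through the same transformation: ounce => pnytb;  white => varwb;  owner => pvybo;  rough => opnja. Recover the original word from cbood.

This is an affine cipher: with a=0,…,z=25, each position x becomes (17x+11) mod 26.
Decoding cbood: c(2)→23·(2−11)≡1=b; b(1)→23·(1−11)≡4=e; o(14)→23·(14−11)≡17=r; o(14)→23·(14−11)≡17=r; d(3)→23·(3−11)≡24=y (all mod 26).

berry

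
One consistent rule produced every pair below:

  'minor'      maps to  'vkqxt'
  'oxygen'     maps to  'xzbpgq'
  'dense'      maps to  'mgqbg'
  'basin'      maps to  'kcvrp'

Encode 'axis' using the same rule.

jzlb

Shifts by position in minor: pos 0: m→v (+9), pos 1: i→k (+2), pos 2: n→q (+3), pos 3: o→x (+9), pos 4: r→t (+2) — repeating every 3. It's a Vigenère-style cipher with numeric key [9,2,3]: position i shifts by key[i mod 3].
For axis: a+9=j, x+2=z, i+3=l, s+9=b.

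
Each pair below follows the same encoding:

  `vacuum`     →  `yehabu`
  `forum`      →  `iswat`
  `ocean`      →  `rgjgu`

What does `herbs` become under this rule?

In vacuum: v→y is +3, a→e is +4, c→h is +5, u→a is +6 — the shift increases by 1 each position. Letter i (0-indexed) is shifted by i+3, so successive shifts are 3, 4, 5, ….
On herbs: h+3=k, e+4=i, r+5=w, b+6=h, s+7=z.

kiwhz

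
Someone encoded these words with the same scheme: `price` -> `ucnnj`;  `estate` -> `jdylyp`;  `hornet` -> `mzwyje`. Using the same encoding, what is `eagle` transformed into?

Shifts by position in price: pos 0: p→u (+5), pos 1: r→c (+11), pos 2: i→n (+5), pos 3: c→n (+11) — repeating every 2. A repeating key of period 2 is used — shifts +5, +11 over and over.
On eagle: e+5=j, a+11=l, g+5=l, l+11=w, e+5=j.

jllwj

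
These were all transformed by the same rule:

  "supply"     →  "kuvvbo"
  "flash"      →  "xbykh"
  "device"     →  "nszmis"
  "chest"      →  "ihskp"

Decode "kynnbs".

saddle

s(18)→k(10) and u(20)→u(20) fit y≡5x+24 (mod 26); the inverse of 5 mod 26 is 21. Each letter's alphabet position (a=0..z=25) is mapped through 5·x+24 mod 26 — an affine cipher.
Decoding kynnbs: k(10)→21·(10−24)≡18=s; y(24)→21·(24−24)≡0=a; n(13)→21·(13−24)≡3=d; n(13)→21·(13−24)≡3=d; b(1)→21·(1−24)≡11=l; s(18)→21·(18−24)≡4=e (all mod 26).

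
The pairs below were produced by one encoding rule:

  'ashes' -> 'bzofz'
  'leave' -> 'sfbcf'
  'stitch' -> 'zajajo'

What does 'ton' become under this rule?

apu

The shift depends on letter class: consonant s→z is +7, but vowel a→b is +1. The rule splits by letter class: vowels +1, consonants +7.
On ton: t(cons)+7=a, o(vowel)+1=p, n(cons)+7=u.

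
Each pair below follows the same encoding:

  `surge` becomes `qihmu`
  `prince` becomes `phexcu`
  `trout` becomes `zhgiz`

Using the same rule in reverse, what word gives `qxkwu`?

snake

s(18)→q(16) and u(20)→i(8) fit y≡9x+10 (mod 26); the inverse of 9 mod 26 is 3. Treating letters as 0–25, the rule is x ↦ 9x + 10 (mod 26).
Undoing it on qxkwu: q(16)→3·(16−10)≡18=s; x(23)→3·(23−10)≡13=n; k(10)→3·(10−10)≡0=a; w(22)→3·(22−10)≡10=k; u(20)→3·(20−10)≡4=e (all mod 26).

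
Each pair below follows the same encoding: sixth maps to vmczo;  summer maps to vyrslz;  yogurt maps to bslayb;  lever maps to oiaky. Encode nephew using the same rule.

In sixth: s→v is +3, i→m is +4, x→c is +5, t→z is +6 — the shift increases by 1 each position. Each letter shifts forward by (position + 3), i.e. 3, 4, 5, … — the shift grows by one for each successive letter.
On nephew: n+3=q, e+4=i, p+5=u, h+6=n, e+7=l, w+8=e.

qiunle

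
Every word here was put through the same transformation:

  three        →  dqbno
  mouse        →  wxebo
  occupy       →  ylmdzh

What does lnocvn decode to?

Shifts by position in three: pos 0: t→d (+10), pos 1: h→q (+9), pos 2: r→b (+10), pos 3: e→n (+9) — repeating every 2. The shifts repeat in a cycle of length 2: positions 0,1,… shift by +10, +9, then the pattern repeats.
Undoing it on lnocvn: l−10=b, n−9=e, o−10=e, c−9=t, v−10=l, n−9=e.

beetle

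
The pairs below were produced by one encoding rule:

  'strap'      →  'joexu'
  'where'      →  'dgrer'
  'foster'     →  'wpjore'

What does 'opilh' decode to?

toxic

Treating letters as 0–25, the rule is x ↦ 5x + 23 (mod 26).
Decoding opilh: o(14)→21·(14−23)≡19=t; p(15)→21·(15−23)≡14=o; i(8)→21·(8−23)≡23=x; l(11)→21·(11−23)≡8=i; h(7)→21·(7−23)≡2=c (all mod 26).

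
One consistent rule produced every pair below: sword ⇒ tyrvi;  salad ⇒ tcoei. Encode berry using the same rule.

cguvd

In sword: s→t is +1, w→y is +2, o→r is +3, r→v is +4 — the shift increases by 1 each position. Letter i (0-indexed) is shifted by i+1, so successive shifts are 1, 2, 3, ….
Applying it to berry: b+1=c, e+2=g, r+3=u, r+4=v, y+5=d.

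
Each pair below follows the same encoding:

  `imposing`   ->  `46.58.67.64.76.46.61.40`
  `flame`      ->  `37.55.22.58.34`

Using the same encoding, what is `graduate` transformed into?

40.73.22.31.82.22.79.34

i(#9)→46 and m(#13)→58: differences scale by 3, so n = 3·pos + 19. The formula is n = 3×(alphabet index, a=1) + 19.
Applying it to graduate: g=7→40, r=18→73, a=1→22, d=4→31, u=21→82, a=1→22, t=20→79, e=5→34.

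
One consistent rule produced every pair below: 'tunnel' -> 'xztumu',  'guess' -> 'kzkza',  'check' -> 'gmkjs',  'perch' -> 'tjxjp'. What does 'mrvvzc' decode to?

In tunnel: t→x is +4, u→z is +5, n→t is +6, n→u is +7 — the shift increases by 1 each position. Letter i (0-indexed) is shifted by i+4, so successive shifts are 4, 5, 6, ….
Reversing it on mrvvzc: m−4=i, r−5=m, v−6=p, v−7=o, z−8=r, c−9=t.

import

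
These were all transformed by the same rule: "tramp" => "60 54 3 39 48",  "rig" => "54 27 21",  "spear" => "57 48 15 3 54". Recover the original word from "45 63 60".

t(#20)→60 and r(#18)→54: differences scale by 3, so n = 3·pos + 0. The formula is n = 3×(alphabet index, a=1).
Reversing it on 45 63 60: 45→(45−0)÷3=15=o, 63→(63−0)÷3=21=u, 60→(60−0)÷3=20=t.

out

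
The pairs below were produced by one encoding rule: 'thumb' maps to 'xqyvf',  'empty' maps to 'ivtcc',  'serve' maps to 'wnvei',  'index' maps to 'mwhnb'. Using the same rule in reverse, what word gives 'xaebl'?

trash

Shifts by position in thumb: pos 0: t→x (+4), pos 1: h→q (+9), pos 2: u→y (+4), pos 3: m→v (+9) — repeating every 2. It's a Vigenère-style cipher with numeric key [4,9]: position i shifts by key[i mod 2].
Reversing it on xaebl: x−4=t, a−9=r, e−4=a, b−9=s, l−4=h.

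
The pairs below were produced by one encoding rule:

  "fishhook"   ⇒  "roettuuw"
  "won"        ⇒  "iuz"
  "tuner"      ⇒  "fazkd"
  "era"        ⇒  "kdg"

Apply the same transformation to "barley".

The shift depends on letter class: consonant f→r is +12, but vowel i→o is +6. Vowels shift forward by 6 and consonants shift forward by 12.
Applying it to barley: b(cons)+12=n, a(vowel)+6=g, r(cons)+12=d, l(cons)+12=x, e(vowel)+6=k, y(cons)+12=k.

ngdxkk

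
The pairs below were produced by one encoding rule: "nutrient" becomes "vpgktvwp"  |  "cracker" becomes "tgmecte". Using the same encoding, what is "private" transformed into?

gvcxktr

The output letters match the input read backwards, each shifted +2: nutrient reversed is tneirtun. Two steps: reverse the string, then apply a Caesar shift of +2.
For private: reverse → etavirp; then shift: e+2=g, t+2=v, a+2=c, v+2=x, i+2=k, r+2=t, p+2=r.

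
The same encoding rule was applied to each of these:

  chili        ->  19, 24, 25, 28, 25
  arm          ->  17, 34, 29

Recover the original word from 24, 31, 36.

hot

Letters become their 1-based position plus 16 (so a→17, b→18, …).
Reversing it on 24, 31, 36: 24→(24−16)÷1=8=h, 31→(31−16)÷1=15=o, 36→(36−16)÷1=20=t.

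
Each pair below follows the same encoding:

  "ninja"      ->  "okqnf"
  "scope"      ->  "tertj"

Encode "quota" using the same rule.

The shift increases by 1 at each position, starting from +1: 1, 2, 3, ….
Applying it to quota: q+1=r, u+2=w, o+3=r, t+4=x, a+5=f.

rwrxf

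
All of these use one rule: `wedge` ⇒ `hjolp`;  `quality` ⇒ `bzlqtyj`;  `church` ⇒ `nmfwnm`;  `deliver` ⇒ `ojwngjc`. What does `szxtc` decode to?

humor

The shifts repeat in a cycle of length 2: positions 0,1,… shift by +11, +5, then the pattern repeats.
Decoding szxtc: s−11=h, z−5=u, x−11=m, t−5=o, c−11=r.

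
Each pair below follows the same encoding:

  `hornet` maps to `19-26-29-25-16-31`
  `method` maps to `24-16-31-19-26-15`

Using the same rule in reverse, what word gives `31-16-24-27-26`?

h is letter #8 and maps to 19: an offset of 11. Each letter is replaced by its alphabet position (a=1..z=26) + 11.
Reversing it on 31-16-24-27-26: 31→(31−11)÷1=20=t, 16→(16−11)÷1=5=e, 24→(24−11)÷1=13=m, 27→(27−11)÷1=16=p, 26→(26−11)÷1=15=o.

tempo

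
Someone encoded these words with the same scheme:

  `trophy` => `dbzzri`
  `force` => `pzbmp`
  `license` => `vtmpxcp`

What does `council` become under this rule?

mzfxmtv

Two shifts are in play — +11 for a/e/i/o/u, +10 for every other letter.
Applying it to council: c(cons)+10=m, o(vowel)+11=z, u(vowel)+11=f, n(cons)+10=x, c(cons)+10=m, i(vowel)+11=t, l(cons)+10=v.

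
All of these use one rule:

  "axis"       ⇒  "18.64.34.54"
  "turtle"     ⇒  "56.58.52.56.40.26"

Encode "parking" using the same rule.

48.18.52.38.34.44.30

a(#1)→18 and x(#24)→64: differences scale by 2, so n = 2·pos + 16. The formula is n = 2×(alphabet index, a=1) + 16.
For parking: p=16→48, a=1→18, r=18→52, k=11→38, i=9→34, n=14→44, g=7→30.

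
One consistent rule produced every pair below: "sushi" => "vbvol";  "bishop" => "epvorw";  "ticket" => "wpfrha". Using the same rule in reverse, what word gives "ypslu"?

viper

Shifts by position in sushi: pos 0: s→v (+3), pos 1: u→b (+7), pos 2: s→v (+3), pos 3: h→o (+7) — repeating every 2. The shifts repeat in a cycle of length 2: positions 0,1,… shift by +3, +7, then the pattern repeats.
Reversing it on ypslu: y−3=v, p−7=i, s−3=p, l−7=e, u−3=r.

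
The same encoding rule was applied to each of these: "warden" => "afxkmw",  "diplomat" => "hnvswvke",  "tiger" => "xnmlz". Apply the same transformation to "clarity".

In warden: w→a is +4, a→f is +5, r→x is +6, d→k is +7 — the shift increases by 1 each position. The shift increases by 1 at each position, starting from +4: 4, 5, 6, ….
For clarity: c+4=g, l+5=q, a+6=g, r+7=y, i+8=q, t+9=c, y+10=i.

gqgyqci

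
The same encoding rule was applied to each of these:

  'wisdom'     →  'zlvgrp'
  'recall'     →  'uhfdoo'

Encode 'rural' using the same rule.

uxudo

Compare letters: w→z is +3, i→l is +3, s→v is +3 — a constant shift. Every letter moves 3 places later in the alphabet, wrapping around z→a.
On rural: r+3=u, u+3=x, r+3=u, a+3=d, l+3=o.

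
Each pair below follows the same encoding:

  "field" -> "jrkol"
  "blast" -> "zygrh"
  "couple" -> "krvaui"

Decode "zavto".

The word is reversed, then every letter is shifted forward by 6.
Decoding zavto: shift back: z−6=t, a−6=u, v−6=p, t−6=n, o−6=i → tupni; then reverse → input.

input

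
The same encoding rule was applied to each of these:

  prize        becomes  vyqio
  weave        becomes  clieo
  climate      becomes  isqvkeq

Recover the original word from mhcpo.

gauge

Each letter shifts forward by (position + 6), i.e. 6, 7, 8, … — the shift grows by one for each successive letter.
Undoing it on mhcpo: m−6=g, h−7=a, c−8=u, p−9=g, o−10=e.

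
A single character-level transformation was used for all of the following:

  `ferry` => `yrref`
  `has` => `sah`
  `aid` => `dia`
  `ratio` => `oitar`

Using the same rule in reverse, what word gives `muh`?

hum

It's just the letters in reverse order.
Reversing it on muh: then reverse → hum.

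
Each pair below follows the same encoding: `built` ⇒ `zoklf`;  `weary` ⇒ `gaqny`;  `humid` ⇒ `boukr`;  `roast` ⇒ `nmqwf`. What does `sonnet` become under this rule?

wmddaf

Each letter's alphabet position (a=0..z=25) is mapped through 9·x+16 mod 26 — an affine cipher.
For sonnet: s(18)→9·18+16≡22=w; o(14)→9·14+16≡12=m; n(13)→9·13+16≡3=d; n(13)→9·13+16≡3=d; e(4)→9·4+16≡0=a; t(19)→9·19+16≡5=f (all mod 26).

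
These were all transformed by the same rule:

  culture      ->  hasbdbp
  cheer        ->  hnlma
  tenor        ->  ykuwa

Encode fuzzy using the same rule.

In culture: c→h is +5, u→a is +6, l→s is +7, t→b is +8 — the shift increases by 1 each position. The shift increases by 1 at each position, starting from +5: 5, 6, 7, ….
For fuzzy: f+5=k, u+6=a, z+7=g, z+8=h, y+9=h.

kaghh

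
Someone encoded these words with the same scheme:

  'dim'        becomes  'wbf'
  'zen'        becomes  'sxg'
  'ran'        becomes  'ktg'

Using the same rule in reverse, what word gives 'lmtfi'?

Compare letters: d→w is +19, i→b is +19, m→f is +19 — a constant shift. Every letter moves 19 places later in the alphabet, wrapping around z→a.
Undoing it on lmtfi: l−19=s, m−19=t, t−19=a, f−19=m, i−19=p.

stamp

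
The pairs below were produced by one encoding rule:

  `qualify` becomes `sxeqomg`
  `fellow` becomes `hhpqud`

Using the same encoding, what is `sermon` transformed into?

uhvruu

In qualify: q→s is +2, u→x is +3, a→e is +4, l→q is +5 — the shift increases by 1 each position. Each letter shifts forward by (position + 2), i.e. 2, 3, 4, … — the shift grows by one for each successive letter.
On sermon: s+2=u, e+3=h, r+4=v, m+5=r, o+6=u, n+7=u.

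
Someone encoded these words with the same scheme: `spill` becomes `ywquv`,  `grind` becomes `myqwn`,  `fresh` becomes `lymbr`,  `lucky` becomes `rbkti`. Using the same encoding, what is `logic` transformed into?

rvorm

Each letter shifts forward by (position + 6), i.e. 6, 7, 8, … — the shift grows by one for each successive letter.
Applying it to logic: l+6=r, o+7=v, g+8=o, i+9=r, c+10=m.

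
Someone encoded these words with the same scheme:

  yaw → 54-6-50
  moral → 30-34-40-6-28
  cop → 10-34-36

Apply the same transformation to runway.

y(#25)→54 and a(#1)→6: differences scale by 2, so n = 2·pos + 4. The formula is n = 2×(alphabet index, a=1) + 4.
On runway: r=18→40, u=21→46, n=14→32, w=23→50, a=1→6, y=25→54.

40-46-32-50-6-54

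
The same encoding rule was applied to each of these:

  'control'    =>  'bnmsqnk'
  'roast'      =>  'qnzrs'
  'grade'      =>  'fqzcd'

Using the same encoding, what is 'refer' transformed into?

Every letter moves 25 places later in the alphabet, wrapping around z→a.
On refer: r+25=q, e+25=d, f+25=e, e+25=d, r+25=q.

qdedq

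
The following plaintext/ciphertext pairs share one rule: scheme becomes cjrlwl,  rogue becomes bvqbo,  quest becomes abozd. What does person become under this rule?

zlbzyu

It's a Vigenère-style cipher with numeric key [10,7]: position i shifts by key[i mod 2].
Applying it to person: p+10=z, e+7=l, r+10=b, s+7=z, o+10=y, n+7=u.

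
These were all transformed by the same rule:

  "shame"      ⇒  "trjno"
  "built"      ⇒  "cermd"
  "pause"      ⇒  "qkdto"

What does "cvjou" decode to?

Shifts by position in shame: pos 0: s→t (+1), pos 1: h→r (+10), pos 2: a→j (+9), pos 3: m→n (+1), pos 4: e→o (+10) — repeating every 3. It's a Vigenère-style cipher with numeric key [1,10,9]: position i shifts by key[i mod 3].
Undoing it on cvjou: c−1=b, v−10=l, j−9=a, o−1=n, u−10=k.

blank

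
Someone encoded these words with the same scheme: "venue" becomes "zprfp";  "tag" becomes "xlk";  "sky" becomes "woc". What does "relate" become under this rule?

The shift depends on letter class: consonant v→z is +4, but vowel e→p is +11. The rule splits by letter class: vowels +11, consonants +4.
On relate: r(cons)+4=v, e(vowel)+11=p, l(cons)+4=p, a(vowel)+11=l, t(cons)+4=x, e(vowel)+11=p.

vpplxp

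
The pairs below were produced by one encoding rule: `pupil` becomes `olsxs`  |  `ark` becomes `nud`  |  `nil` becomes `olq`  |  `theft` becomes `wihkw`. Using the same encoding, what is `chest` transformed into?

wvhkf

Read the word backwards and shift each letter +3.
For chest: reverse → tsehc; then shift: t+3=w, s+3=v, e+3=h, h+3=k, c+3=f.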